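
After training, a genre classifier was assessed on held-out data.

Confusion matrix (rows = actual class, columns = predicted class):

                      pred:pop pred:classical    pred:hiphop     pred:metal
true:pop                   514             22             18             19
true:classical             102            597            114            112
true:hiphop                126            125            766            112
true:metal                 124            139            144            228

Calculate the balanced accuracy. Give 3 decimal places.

0.645

Balanced accuracy = mean of per-class recall.
  pop: recall = 514/573 = 0.8970
  classical: recall = 597/925 = 0.6454
  hiphop: recall = 766/1129 = 0.6785
  metal: recall = 228/635 = 0.3591
Mean = (0.8970 + 0.6454 + 0.6785 + 0.3591) / 4 = 0.645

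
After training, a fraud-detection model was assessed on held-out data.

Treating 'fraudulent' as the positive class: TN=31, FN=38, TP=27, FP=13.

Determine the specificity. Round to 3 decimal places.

Specificity = TN/(TN+FP) = 31/(31+13) = 0.705

0.705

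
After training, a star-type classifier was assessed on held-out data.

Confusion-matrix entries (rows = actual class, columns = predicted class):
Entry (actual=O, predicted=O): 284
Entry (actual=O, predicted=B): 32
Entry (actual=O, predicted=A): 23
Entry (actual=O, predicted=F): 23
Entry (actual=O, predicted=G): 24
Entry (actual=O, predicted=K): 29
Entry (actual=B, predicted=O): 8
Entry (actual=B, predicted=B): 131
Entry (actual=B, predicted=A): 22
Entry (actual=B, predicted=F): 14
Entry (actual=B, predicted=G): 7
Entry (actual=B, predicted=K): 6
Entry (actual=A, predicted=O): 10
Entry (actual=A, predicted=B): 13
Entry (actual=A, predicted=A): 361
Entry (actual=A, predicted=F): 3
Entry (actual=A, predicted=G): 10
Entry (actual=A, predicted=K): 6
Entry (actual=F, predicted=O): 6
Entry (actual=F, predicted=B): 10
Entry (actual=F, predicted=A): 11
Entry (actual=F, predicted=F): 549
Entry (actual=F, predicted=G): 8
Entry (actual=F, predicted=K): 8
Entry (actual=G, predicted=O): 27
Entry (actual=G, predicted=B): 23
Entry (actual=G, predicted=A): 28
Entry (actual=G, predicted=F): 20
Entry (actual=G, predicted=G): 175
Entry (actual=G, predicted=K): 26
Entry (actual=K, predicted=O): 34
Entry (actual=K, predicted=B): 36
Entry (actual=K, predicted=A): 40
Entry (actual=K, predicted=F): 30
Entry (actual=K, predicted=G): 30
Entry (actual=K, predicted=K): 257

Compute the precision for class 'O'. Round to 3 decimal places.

0.770

Treat 'O' as positive and all other classes as negative.
precision = TP/(TP+FP).
O: TP=284, FP=8+10+6+27+34=85 → 284/369 = 0.7696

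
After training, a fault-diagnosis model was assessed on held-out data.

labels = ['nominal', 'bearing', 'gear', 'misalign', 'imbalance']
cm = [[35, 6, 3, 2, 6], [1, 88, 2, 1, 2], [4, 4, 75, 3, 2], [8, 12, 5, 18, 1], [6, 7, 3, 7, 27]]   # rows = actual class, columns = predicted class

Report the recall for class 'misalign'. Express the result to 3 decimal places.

0.409

Treat 'misalign' as positive and all other classes as negative.
recall = TP/(TP+FN).
misalign: TP=18, FN=8+12+5+1=26 → 18/44 = 0.4091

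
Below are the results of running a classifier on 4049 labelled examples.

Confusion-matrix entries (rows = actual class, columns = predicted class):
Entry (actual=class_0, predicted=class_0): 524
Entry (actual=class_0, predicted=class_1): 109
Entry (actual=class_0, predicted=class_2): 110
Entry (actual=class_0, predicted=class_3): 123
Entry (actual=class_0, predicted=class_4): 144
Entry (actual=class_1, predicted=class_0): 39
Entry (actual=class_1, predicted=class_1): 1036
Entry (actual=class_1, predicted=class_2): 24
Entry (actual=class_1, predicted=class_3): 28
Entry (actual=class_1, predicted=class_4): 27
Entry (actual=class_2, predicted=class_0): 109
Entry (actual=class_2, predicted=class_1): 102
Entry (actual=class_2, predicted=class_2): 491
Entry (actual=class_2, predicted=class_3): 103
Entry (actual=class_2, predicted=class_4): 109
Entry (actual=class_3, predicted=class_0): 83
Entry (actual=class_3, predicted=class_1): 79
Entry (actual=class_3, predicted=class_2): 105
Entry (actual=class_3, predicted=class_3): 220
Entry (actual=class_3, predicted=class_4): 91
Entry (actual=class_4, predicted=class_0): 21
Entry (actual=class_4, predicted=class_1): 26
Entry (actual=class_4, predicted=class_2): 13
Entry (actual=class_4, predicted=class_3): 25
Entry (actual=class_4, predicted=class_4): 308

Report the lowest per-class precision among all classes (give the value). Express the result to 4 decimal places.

Per-class precision (TP/(TP+FP)):
  class_0: TP=524, FP=39+109+83+21=252 → 524/776 = 0.67526
  class_1: TP=1036, FP=109+102+79+26=316 → 1036/1352 = 0.76627
  class_2: TP=491, FP=110+24+105+13=252 → 491/743 = 0.66083
  class_3: TP=220, FP=123+28+103+25=279 → 220/499 = 0.44088
  class_4: TP=308, FP=144+27+109+91=371 → 308/679 = 0.45361
Lowest is class 'class_3' with precision = 0.4409.

0.4409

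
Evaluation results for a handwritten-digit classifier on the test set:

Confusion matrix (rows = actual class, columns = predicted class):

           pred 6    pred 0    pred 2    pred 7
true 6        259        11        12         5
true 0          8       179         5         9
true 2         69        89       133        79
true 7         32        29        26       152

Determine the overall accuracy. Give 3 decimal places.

0.659

Accuracy = trace / total = (259+179+133+152=723) / 1097 = 723/1097 = 0.659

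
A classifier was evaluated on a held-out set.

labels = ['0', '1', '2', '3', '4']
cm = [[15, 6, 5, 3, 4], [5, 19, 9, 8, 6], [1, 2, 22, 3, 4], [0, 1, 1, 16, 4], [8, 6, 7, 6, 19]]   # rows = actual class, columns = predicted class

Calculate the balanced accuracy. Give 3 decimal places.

0.537

Balanced accuracy = mean of per-class recall.
  0: recall = 15/33 = 0.4545
  1: recall = 19/47 = 0.4043
  2: recall = 22/32 = 0.6875
  3: recall = 16/22 = 0.7273
  4: recall = 19/46 = 0.4130
Mean = (0.4545 + 0.4043 + 0.6875 + 0.7273 + 0.4130) / 5 = 0.537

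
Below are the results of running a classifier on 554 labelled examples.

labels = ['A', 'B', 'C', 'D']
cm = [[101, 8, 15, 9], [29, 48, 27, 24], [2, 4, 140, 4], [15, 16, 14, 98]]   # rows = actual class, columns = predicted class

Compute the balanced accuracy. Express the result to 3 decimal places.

0.688

Balanced accuracy = mean of per-class recall.
  A: recall = 101/133 = 0.7594
  B: recall = 48/128 = 0.3750
  C: recall = 140/150 = 0.9333
  D: recall = 98/143 = 0.6853
Mean = (0.7594 + 0.3750 + 0.9333 + 0.6853) / 4 = 0.688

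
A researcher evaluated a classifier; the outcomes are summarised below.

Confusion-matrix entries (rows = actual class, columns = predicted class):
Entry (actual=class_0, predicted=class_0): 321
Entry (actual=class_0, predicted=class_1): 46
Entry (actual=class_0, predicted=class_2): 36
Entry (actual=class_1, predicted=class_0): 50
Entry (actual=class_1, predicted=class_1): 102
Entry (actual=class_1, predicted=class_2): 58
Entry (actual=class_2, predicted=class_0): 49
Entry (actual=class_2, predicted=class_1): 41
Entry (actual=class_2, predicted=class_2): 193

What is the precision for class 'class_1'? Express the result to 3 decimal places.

precision = TP/(TP+FP).
class_1: TP=102, FP=46+41=87 → 102/189 = 0.5397

0.540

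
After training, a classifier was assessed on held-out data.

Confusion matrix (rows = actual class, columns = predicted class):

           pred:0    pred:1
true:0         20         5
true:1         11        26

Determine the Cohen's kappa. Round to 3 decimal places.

Observed agreement pₒ = trace/N = 46/62 = 0.7419
Expected agreement pₑ = Σ (rowᵢ·colᵢ)/N² = (25·31 + 37·31)/62² = 0.5000
κ = (pₒ − pₑ)/(1 − pₑ) = (0.7419 − 0.5000)/(1 − 0.5000) = 0.484

0.484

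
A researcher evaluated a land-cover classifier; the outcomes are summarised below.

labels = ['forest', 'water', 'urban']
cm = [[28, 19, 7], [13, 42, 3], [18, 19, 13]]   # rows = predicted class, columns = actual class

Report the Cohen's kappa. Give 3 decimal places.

0.259

Observed agreement pₒ = trace/N = 83/162 = 0.5123
Expected agreement pₑ = Σ (rowᵢ·colᵢ)/N² = (59·54 + 80·58 + 23·50)/162² = 0.3420
κ = (pₒ − pₑ)/(1 − pₑ) = (0.5123 − 0.3420)/(1 − 0.3420) = 0.259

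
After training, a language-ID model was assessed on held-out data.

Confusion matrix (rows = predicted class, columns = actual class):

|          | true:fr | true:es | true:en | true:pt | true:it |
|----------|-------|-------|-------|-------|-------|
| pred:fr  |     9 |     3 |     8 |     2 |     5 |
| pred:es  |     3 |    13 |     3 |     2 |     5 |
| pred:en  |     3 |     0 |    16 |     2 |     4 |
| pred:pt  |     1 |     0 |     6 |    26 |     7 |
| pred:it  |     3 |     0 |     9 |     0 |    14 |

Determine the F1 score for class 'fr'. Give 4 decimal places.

Treat 'fr' as positive and all other classes as negative.
F1 score = 2·TP/(2·TP+FP+FN).
fr: TP=9, FP=3+8+2+5=18, FN=3+3+1+3=10 → 18/46 = 0.39130

0.3913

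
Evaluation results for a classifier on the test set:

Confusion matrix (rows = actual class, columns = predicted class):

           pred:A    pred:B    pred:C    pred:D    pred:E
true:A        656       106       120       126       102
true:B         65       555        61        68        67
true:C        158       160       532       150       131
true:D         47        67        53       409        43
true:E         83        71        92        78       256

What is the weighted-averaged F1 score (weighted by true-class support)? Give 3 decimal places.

0.565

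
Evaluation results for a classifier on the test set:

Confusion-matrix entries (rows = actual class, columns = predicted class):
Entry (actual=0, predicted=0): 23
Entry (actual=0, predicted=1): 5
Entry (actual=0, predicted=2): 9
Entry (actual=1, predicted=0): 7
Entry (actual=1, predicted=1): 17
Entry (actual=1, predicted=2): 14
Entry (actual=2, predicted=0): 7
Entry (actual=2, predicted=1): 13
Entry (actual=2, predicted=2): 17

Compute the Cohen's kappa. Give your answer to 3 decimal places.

0.264

Observed agreement pₒ = trace/N = 57/112 = 0.5089
Expected agreement pₑ = Σ (rowᵢ·colᵢ)/N² = (37·37 + 38·35 + 37·40)/112² = 0.3331
κ = (pₒ − pₑ)/(1 − pₑ) = (0.5089 − 0.3331)/(1 − 0.3331) = 0.264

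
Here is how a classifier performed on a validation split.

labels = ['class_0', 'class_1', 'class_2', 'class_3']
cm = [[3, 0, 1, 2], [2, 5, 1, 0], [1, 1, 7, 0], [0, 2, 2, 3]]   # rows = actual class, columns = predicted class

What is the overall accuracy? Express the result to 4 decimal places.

0.6000

Accuracy = trace / total = (3+5+7+3=18) / 30 = 18/30 = 0.6000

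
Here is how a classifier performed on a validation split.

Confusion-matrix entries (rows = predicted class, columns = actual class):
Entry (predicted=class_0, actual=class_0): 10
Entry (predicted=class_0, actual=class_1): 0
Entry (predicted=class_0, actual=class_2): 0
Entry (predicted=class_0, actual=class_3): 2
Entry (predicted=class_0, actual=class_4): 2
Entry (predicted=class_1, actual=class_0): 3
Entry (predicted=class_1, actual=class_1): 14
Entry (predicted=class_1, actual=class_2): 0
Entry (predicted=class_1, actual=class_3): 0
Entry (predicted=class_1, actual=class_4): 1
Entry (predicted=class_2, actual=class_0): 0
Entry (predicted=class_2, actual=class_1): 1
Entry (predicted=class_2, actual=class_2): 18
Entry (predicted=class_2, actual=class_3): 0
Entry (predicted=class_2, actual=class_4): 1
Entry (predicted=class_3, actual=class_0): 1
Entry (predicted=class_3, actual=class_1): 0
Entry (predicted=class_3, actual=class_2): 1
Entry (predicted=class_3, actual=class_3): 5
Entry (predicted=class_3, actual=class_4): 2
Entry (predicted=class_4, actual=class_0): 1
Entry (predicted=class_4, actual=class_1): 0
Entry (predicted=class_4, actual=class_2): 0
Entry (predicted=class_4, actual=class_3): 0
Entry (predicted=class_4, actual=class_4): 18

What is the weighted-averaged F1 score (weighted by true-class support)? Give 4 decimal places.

0.8135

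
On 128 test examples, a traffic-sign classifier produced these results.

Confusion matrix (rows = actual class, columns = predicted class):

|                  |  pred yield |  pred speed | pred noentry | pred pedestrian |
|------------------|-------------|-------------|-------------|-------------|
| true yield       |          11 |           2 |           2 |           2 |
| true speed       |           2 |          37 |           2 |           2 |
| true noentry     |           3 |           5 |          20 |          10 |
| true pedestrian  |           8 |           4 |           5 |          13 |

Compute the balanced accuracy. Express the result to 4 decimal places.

Balanced accuracy = mean of per-class recall.
  yield: recall = 11/17 = 0.64706
  speed: recall = 37/43 = 0.86047
  noentry: recall = 20/38 = 0.52632
  pedestrian: recall = 13/30 = 0.43333
Mean = (0.64706 + 0.86047 + 0.52632 + 0.43333) / 4 = 0.6168

0.6168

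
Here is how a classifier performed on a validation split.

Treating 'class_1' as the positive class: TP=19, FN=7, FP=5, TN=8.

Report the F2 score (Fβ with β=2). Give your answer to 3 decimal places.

0.742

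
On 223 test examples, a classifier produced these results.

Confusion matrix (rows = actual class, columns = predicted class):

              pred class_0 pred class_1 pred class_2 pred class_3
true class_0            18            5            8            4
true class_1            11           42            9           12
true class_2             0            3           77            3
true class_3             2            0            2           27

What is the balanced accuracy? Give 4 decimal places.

Balanced accuracy = mean of per-class recall.
  class_0: recall = 18/35 = 0.51429
  class_1: recall = 42/74 = 0.56757
  class_2: recall = 77/83 = 0.92771
  class_3: recall = 27/31 = 0.87097
Mean = (0.51429 + 0.56757 + 0.92771 + 0.87097) / 4 = 0.7201

0.7201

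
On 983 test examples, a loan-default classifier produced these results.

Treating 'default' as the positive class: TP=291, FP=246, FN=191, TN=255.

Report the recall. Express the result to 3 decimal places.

0.604

Recall = TP/(TP+FN) = 291/(291+191) = 291/482 = 0.604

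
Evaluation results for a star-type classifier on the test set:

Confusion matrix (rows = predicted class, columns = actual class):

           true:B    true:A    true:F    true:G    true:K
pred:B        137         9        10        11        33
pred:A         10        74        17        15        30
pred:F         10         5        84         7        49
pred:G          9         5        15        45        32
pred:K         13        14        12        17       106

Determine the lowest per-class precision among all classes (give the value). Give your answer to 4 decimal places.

0.4245

Per-class precision (TP/(TP+FP)):
  B: TP=137, FP=9+10+11+33=63 → 137/200 = 0.68500
  A: TP=74, FP=10+17+15+30=72 → 74/146 = 0.50685
  F: TP=84, FP=10+5+7+49=71 → 84/155 = 0.54194
  G: TP=45, FP=9+5+15+32=61 → 45/106 = 0.42453
  K: TP=106, FP=13+14+12+17=56 → 106/162 = 0.65432
Lowest is class 'G' with precision = 0.4245.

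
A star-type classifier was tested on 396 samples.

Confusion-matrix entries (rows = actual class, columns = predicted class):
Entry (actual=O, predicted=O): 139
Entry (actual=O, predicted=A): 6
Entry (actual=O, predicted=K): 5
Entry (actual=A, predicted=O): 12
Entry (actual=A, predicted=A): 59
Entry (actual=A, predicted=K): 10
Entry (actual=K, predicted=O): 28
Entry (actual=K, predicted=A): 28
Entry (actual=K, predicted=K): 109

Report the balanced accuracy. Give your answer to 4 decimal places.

0.7719

Balanced accuracy = mean of per-class recall.
  O: recall = 139/150 = 0.92667
  A: recall = 59/81 = 0.72840
  K: recall = 109/165 = 0.66061
Mean = (0.92667 + 0.72840 + 0.66061) / 3 = 0.7719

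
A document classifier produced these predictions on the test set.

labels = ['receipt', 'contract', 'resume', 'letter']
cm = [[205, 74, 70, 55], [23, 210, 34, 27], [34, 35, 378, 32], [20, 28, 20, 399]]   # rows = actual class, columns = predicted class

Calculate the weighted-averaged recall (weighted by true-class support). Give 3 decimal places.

Per-class recall (TP/(TP+FN)):
  receipt: TP=205, FN=74+70+55=199 → 205/404 = 0.5074
  contract: TP=210, FN=23+34+27=84 → 210/294 = 0.7143
  resume: TP=378, FN=34+35+32=101 → 378/479 = 0.7891
  letter: TP=399, FN=20+28+20=68 → 399/467 = 0.8544
Weighted-recall = Σ (supportᵢ/N)·recallᵢ with N=1644: (404/1644)·0.5074 + (294/1644)·0.7143 + (479/1644)·0.7891 + (467/1644)·0.8544 = 0.725

0.725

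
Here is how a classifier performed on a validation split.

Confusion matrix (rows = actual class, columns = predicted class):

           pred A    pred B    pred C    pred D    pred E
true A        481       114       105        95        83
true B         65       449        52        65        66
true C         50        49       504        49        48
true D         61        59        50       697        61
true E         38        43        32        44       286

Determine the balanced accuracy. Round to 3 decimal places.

0.662

Balanced accuracy = mean of per-class recall.
  A: recall = 481/878 = 0.5478
  B: recall = 449/697 = 0.6442
  C: recall = 504/700 = 0.7200
  D: recall = 697/928 = 0.7511
  E: recall = 286/443 = 0.6456
Mean = (0.5478 + 0.6442 + 0.7200 + 0.7511 + 0.6456) / 5 = 0.662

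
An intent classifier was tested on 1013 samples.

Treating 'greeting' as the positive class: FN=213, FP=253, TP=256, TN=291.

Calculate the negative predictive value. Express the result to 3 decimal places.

NPV = TN/(TN+FN) = 291/(291+213) = 0.577

0.577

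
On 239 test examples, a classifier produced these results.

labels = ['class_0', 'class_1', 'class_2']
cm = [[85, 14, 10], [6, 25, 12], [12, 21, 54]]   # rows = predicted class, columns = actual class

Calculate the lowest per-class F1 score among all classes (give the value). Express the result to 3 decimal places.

0.485

Per-class F1 score (2·TP/(2·TP+FP+FN)):
  class_0: TP=85, FP=14+10=24, FN=6+12=18 → 170/212 = 0.8019
  class_1: TP=25, FP=6+12=18, FN=14+21=35 → 50/103 = 0.4854
  class_2: TP=54, FP=12+21=33, FN=10+12=22 → 108/163 = 0.6626
Lowest is class 'class_1' with F1 score = 0.485.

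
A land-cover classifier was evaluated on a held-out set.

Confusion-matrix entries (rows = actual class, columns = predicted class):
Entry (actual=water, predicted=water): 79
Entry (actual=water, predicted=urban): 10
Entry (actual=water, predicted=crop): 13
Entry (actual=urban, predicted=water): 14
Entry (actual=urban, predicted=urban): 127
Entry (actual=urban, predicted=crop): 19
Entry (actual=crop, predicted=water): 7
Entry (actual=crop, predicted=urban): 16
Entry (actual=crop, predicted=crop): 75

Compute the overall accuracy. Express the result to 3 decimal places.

0.781

Accuracy = trace / total = (79+127+75=281) / 360 = 281/360 = 0.781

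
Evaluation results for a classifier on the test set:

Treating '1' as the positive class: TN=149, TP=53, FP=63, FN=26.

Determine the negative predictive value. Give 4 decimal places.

NPV = TN/(TN+FN) = 149/(149+26) = 0.8514

0.8514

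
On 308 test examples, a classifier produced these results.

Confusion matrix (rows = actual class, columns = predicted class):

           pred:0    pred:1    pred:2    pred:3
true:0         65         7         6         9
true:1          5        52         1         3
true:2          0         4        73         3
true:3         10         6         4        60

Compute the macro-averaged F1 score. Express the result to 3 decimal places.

Per-class F1 score (2·TP/(2·TP+FP+FN)):
  0: TP=65, FP=5+0+10=15, FN=7+6+9=22 → 130/167 = 0.7784
  1: TP=52, FP=7+4+6=17, FN=5+1+3=9 → 104/130 = 0.8000
  2: TP=73, FP=6+1+4=11, FN=0+4+3=7 → 146/164 = 0.8902
  3: TP=60, FP=9+3+3=15, FN=10+6+4=20 → 120/155 = 0.7742
Macro-F1 score = mean = (0.7784 + 0.8000 + 0.8902 + 0.7742) / 4 = 0.811

0.811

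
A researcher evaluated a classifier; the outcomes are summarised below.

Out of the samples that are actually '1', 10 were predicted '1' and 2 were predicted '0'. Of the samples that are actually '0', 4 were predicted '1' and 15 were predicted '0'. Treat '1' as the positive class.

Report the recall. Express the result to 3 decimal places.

Recall = TP/(TP+FN) = 10/(10+2) = 10/12 = 0.833

0.833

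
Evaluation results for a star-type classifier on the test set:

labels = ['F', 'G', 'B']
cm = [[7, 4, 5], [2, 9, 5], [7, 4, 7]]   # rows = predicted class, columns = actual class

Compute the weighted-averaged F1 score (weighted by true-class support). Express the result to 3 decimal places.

Per-class F1 score (2·TP/(2·TP+FP+FN)):
  F: TP=7, FP=4+5=9, FN=2+7=9 → 14/32 = 0.4375
  G: TP=9, FP=2+5=7, FN=4+4=8 → 18/33 = 0.5455
  B: TP=7, FP=7+4=11, FN=5+5=10 → 14/35 = 0.4000
Weighted-F1 score = Σ (supportᵢ/N)·F1 scoreᵢ with N=50: (16/50)·0.4375 + (17/50)·0.5455 + (17/50)·0.4000 = 0.461

0.461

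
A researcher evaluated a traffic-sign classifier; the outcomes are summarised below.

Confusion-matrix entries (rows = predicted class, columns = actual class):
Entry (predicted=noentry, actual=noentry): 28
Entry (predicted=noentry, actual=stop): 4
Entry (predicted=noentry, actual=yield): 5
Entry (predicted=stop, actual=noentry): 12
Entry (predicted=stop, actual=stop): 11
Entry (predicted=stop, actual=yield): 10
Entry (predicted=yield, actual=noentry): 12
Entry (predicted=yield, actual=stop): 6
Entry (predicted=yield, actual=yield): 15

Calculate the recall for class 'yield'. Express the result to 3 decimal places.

Take TP from the diagonal, FP from the rest of the 'yield' prediction marginal, FN from the rest of the 'yield' actual marginal.
recall = TP/(TP+FN).
yield: TP=15, FN=5+10=15 → 15/30 = 0.5000

0.500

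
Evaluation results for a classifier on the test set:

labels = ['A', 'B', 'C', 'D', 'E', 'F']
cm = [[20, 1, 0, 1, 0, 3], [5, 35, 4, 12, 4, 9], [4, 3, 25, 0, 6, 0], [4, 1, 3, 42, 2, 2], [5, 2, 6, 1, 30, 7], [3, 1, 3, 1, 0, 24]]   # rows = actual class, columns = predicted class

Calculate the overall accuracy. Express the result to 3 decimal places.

0.654

Accuracy = trace / total = (20+35+25+42+30+24=176) / 269 = 176/269 = 0.654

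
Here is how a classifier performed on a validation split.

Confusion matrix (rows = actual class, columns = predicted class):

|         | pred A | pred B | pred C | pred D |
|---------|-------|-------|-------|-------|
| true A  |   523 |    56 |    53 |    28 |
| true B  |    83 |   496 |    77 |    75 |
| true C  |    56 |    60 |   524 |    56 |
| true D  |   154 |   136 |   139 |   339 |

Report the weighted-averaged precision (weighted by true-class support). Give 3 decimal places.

0.662

Per-class precision (TP/(TP+FP)):
  A: TP=523, FP=83+56+154=293 → 523/816 = 0.6409
  B: TP=496, FP=56+60+136=252 → 496/748 = 0.6631
  C: TP=524, FP=53+77+139=269 → 524/793 = 0.6608
  D: TP=339, FP=28+75+56=159 → 339/498 = 0.6807
Weighted-precision = Σ (supportᵢ/N)·precisionᵢ with N=2855: (660/2855)·0.6409 + (731/2855)·0.6631 + (696/2855)·0.6608 + (768/2855)·0.6807 = 0.662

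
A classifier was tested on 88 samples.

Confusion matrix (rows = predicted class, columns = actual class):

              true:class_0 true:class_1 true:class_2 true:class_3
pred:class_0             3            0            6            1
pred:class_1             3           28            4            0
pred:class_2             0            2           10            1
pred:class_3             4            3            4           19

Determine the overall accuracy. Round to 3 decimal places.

0.682

Accuracy = trace / total = (3+28+10+19=60) / 88 = 60/88 = 0.682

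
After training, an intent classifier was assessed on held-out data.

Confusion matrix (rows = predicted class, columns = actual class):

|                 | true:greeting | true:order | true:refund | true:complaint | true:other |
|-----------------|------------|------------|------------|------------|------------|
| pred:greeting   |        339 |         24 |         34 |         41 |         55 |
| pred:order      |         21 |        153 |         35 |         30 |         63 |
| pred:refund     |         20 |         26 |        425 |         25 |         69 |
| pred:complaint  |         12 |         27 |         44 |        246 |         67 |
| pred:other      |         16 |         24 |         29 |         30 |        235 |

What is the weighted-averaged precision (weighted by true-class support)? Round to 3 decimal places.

Per-class precision (TP/(TP+FP)):
  greeting: TP=339, FP=24+34+41+55=154 → 339/493 = 0.6876
  order: TP=153, FP=21+35+30+63=149 → 153/302 = 0.5066
  refund: TP=425, FP=20+26+25+69=140 → 425/565 = 0.7522
  complaint: TP=246, FP=12+27+44+67=150 → 246/396 = 0.6212
  other: TP=235, FP=16+24+29+30=99 → 235/334 = 0.7036
Weighted-precision = Σ (supportᵢ/N)·precisionᵢ with N=2090: (408/2090)·0.6876 + (254/2090)·0.5066 + (567/2090)·0.7522 + (372/2090)·0.6212 + (489/2090)·0.7036 = 0.675

0.675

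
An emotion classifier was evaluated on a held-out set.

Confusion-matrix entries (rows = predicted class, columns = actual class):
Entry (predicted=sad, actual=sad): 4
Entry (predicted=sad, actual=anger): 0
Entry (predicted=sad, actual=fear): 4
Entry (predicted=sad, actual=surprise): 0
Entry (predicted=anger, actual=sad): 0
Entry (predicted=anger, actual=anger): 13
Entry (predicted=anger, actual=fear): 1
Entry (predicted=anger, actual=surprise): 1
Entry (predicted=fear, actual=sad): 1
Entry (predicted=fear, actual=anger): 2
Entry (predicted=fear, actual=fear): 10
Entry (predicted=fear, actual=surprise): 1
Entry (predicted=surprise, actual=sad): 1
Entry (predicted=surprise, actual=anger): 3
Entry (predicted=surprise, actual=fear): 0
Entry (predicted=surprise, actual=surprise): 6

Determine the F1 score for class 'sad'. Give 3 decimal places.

Take TP from the diagonal, FP from the rest of the 'sad' prediction marginal, FN from the rest of the 'sad' actual marginal.
F1 score = 2·TP/(2·TP+FP+FN).
sad: TP=4, FP=0+4+0=4, FN=0+1+1=2 → 8/14 = 0.5714

0.571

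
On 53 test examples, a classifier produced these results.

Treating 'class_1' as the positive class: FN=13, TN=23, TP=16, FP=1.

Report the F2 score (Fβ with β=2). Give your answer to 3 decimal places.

Fβ = (1+β²)·TP / ((1+β²)·TP + β²·FN + FP), with β²=4
= 5·16 / (5·16 + 4·13 + 1) = 0.602

0.602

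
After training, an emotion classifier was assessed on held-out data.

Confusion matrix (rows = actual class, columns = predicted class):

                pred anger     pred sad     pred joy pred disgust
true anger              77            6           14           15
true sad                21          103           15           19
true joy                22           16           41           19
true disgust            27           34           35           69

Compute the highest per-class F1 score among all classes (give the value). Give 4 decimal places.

0.6498

Per-class F1 score (2·TP/(2·TP+FP+FN)):
  anger: TP=77, FP=21+22+27=70, FN=6+14+15=35 → 154/259 = 0.59459
  sad: TP=103, FP=6+16+34=56, FN=21+15+19=55 → 206/317 = 0.64984
  joy: TP=41, FP=14+15+35=64, FN=22+16+19=57 → 82/203 = 0.40394
  disgust: TP=69, FP=15+19+19=53, FN=27+34+35=96 → 138/287 = 0.48084
Highest is class 'sad' with F1 score = 0.6498.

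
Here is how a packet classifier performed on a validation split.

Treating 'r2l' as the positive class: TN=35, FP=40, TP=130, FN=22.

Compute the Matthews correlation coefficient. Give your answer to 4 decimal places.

0.3492

MCC = (TP·TN − FP·FN) / √((TP+FP)(TP+FN)(TN+FP)(TN+FN))
Numerator = 130·35 − 40·22 = 3670
Denominator = √(170·152·75·57) = √110466000 = 10510.2807
MCC = 3670 / 10510.2807 = 0.3492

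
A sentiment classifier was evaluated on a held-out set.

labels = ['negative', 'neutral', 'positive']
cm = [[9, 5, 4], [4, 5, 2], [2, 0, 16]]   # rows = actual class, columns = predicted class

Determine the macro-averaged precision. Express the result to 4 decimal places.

0.6091

Per-class precision (TP/(TP+FP)):
  negative: TP=9, FP=4+2=6 → 9/15 = 0.60000
  neutral: TP=5, FP=5+0=5 → 5/10 = 0.50000
  positive: TP=16, FP=4+2=6 → 16/22 = 0.72727
Macro-precision = mean = (0.60000 + 0.50000 + 0.72727) / 3 = 0.6091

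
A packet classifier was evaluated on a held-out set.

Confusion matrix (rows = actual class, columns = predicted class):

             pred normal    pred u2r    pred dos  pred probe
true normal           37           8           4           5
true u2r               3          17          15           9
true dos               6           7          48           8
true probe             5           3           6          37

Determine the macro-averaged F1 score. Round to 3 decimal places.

Per-class F1 score (2·TP/(2·TP+FP+FN)):
  normal: TP=37, FP=3+6+5=14, FN=8+4+5=17 → 74/105 = 0.7048
  u2r: TP=17, FP=8+7+3=18, FN=3+15+9=27 → 34/79 = 0.4304
  dos: TP=48, FP=4+15+6=25, FN=6+7+8=21 → 96/142 = 0.6761
  probe: TP=37, FP=5+9+8=22, FN=5+3+6=14 → 74/110 = 0.6727
Macro-F1 score = mean = (0.7048 + 0.4304 + 0.6761 + 0.6727) / 4 = 0.621

0.621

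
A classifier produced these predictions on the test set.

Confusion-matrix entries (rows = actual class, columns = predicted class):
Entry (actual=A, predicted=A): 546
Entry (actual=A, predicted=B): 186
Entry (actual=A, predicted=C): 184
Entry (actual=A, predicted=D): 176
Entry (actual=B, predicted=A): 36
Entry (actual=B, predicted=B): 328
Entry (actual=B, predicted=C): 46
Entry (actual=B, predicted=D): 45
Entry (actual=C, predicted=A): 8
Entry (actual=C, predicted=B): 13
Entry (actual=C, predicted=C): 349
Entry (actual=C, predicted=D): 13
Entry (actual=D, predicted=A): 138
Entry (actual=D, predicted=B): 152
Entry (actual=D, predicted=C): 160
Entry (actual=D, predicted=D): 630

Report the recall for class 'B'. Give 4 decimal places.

recall = TP/(TP+FN).
B: TP=328, FN=36+46+45=127 → 328/455 = 0.72088

0.7209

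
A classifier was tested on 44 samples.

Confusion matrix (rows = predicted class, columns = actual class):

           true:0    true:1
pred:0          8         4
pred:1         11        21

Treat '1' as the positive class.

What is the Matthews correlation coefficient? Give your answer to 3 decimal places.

0.290

MCC = (TP·TN − FP·FN) / √((TP+FP)(TP+FN)(TN+FP)(TN+FN))
Numerator = 21·8 − 11·4 = 124
Denominator = √(32·25·19·12) = √182400 = 427.0831
MCC = 124 / 427.0831 = 0.290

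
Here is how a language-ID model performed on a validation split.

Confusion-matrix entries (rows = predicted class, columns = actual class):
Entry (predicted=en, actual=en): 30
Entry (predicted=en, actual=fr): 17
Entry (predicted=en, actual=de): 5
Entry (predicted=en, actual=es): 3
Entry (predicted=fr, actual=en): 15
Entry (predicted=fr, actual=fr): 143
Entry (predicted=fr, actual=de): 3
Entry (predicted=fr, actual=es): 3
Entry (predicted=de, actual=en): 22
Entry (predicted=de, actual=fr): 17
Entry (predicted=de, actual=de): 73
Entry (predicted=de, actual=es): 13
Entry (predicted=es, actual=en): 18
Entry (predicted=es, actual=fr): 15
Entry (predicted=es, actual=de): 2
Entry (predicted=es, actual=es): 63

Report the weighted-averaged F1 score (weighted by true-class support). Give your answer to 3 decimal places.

0.693

Per-class F1 score (2·TP/(2·TP+FP+FN)):
  en: TP=30, FP=17+5+3=25, FN=15+22+18=55 → 60/140 = 0.4286
  fr: TP=143, FP=15+3+3=21, FN=17+17+15=49 → 286/356 = 0.8034
  de: TP=73, FP=22+17+13=52, FN=5+3+2=10 → 146/208 = 0.7019
  es: TP=63, FP=18+15+2=35, FN=3+3+13=19 → 126/180 = 0.7000
Weighted-F1 score = Σ (supportᵢ/N)·F1 scoreᵢ with N=442: (85/442)·0.4286 + (192/442)·0.8034 + (83/442)·0.7019 + (82/442)·0.7000 = 0.693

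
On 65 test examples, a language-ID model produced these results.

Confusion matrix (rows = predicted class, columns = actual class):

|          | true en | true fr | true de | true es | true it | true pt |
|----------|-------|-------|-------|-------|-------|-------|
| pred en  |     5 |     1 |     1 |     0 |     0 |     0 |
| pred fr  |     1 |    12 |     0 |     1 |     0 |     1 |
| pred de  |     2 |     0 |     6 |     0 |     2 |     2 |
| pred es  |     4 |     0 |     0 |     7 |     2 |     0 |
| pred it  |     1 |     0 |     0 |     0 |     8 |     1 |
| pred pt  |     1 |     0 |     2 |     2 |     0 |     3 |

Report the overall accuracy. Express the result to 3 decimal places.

0.631

Accuracy = trace / total = (5+12+6+7+8+3=41) / 65 = 41/65 = 0.631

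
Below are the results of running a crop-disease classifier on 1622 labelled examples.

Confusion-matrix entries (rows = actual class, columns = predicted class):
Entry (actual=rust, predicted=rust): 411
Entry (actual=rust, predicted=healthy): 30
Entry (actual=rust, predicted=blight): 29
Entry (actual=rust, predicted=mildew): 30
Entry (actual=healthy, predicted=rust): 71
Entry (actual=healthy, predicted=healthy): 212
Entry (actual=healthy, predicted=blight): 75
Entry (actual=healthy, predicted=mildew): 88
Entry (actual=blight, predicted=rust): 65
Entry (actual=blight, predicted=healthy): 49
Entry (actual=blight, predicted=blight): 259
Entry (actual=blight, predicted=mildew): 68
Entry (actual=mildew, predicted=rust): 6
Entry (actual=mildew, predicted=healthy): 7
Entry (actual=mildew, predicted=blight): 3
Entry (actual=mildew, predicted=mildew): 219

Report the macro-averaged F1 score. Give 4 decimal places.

Per-class F1 score (2·TP/(2·TP+FP+FN)):
  rust: TP=411, FP=71+65+6=142, FN=30+29+30=89 → 822/1053 = 0.78063
  healthy: TP=212, FP=30+49+7=86, FN=71+75+88=234 → 424/744 = 0.56989
  blight: TP=259, FP=29+75+3=107, FN=65+49+68=182 → 518/807 = 0.64188
  mildew: TP=219, FP=30+88+68=186, FN=6+7+3=16 → 438/640 = 0.68438
Macro-F1 score = mean = (0.78063 + 0.56989 + 0.64188 + 0.68438) / 4 = 0.6692

0.6692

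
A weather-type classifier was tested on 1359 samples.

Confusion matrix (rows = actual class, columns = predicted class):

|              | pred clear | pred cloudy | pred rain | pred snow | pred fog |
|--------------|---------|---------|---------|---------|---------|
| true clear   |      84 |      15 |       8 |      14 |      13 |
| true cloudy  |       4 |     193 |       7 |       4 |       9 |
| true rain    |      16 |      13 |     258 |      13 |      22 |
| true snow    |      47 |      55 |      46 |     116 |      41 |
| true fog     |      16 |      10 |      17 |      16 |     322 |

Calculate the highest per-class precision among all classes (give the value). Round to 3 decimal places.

0.791

Per-class precision (TP/(TP+FP)):
  clear: TP=84, FP=4+16+47+16=83 → 84/167 = 0.5030
  cloudy: TP=193, FP=15+13+55+10=93 → 193/286 = 0.6748
  rain: TP=258, FP=8+7+46+17=78 → 258/336 = 0.7679
  snow: TP=116, FP=14+4+13+16=47 → 116/163 = 0.7117
  fog: TP=322, FP=13+9+22+41=85 → 322/407 = 0.7912
Highest is class 'fog' with precision = 0.791.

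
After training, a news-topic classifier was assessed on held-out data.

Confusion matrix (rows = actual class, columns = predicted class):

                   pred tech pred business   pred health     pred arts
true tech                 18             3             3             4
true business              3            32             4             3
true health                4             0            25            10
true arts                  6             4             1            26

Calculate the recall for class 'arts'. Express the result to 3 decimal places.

0.703

Treat 'arts' as positive and all other classes as negative.
recall = TP/(TP+FN).
arts: TP=26, FN=6+4+1=11 → 26/37 = 0.7027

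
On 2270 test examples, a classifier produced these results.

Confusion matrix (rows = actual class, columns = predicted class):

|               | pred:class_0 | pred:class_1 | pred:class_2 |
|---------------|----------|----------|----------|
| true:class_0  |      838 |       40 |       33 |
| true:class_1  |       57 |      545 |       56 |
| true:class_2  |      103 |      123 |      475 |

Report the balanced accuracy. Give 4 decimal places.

0.8086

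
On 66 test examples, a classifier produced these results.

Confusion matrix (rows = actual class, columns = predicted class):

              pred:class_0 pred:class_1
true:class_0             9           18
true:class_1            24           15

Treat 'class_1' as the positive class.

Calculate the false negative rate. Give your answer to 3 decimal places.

FNR = FN/(FN+TP) = 24/(24+15) = 0.615

0.615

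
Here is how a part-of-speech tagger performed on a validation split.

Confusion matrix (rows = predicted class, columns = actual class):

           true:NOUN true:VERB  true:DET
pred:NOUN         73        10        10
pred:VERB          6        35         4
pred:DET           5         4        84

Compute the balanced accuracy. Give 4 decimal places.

0.8135

Balanced accuracy = mean of per-class recall.
  NOUN: recall = 73/84 = 0.86905
  VERB: recall = 35/49 = 0.71429
  DET: recall = 84/98 = 0.85714
Mean = (0.86905 + 0.71429 + 0.85714) / 3 = 0.8135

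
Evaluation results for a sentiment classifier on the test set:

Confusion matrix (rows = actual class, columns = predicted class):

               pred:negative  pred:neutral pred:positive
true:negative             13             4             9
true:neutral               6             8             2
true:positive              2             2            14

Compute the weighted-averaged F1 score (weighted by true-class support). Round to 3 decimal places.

0.577

Per-class F1 score (2·TP/(2·TP+FP+FN)):
  negative: TP=13, FP=6+2=8, FN=4+9=13 → 26/47 = 0.5532
  neutral: TP=8, FP=4+2=6, FN=6+2=8 → 16/30 = 0.5333
  positive: TP=14, FP=9+2=11, FN=2+2=4 → 28/43 = 0.6512
Weighted-F1 score = Σ (supportᵢ/N)·F1 scoreᵢ with N=60: (26/60)·0.5532 + (16/60)·0.5333 + (18/60)·0.6512 = 0.577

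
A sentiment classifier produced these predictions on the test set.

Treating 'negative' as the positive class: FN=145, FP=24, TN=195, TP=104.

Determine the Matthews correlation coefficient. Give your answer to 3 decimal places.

MCC = (TP·TN − FP·FN) / √((TP+FP)(TP+FN)(TN+FP)(TN+FN))
Numerator = 104·195 − 24·145 = 16800
Denominator = √(128·249·219·340) = √2373189120 = 48715.3889
MCC = 16800 / 48715.3889 = 0.345

0.345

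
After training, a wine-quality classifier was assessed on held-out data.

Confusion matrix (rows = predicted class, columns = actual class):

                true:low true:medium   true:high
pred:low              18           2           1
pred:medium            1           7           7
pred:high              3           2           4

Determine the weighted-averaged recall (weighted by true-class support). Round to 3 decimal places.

Per-class recall (TP/(TP+FN)):
  low: TP=18, FN=1+3=4 → 18/22 = 0.8182
  medium: TP=7, FN=2+2=4 → 7/11 = 0.6364
  high: TP=4, FN=1+7=8 → 4/12 = 0.3333
Weighted-recall = Σ (supportᵢ/N)·recallᵢ with N=45: (22/45)·0.8182 + (11/45)·0.6364 + (12/45)·0.3333 = 0.644

0.644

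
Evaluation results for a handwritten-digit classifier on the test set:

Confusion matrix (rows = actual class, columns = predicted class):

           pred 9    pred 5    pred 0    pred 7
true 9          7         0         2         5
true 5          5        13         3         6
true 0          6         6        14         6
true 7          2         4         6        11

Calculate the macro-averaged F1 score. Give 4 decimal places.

0.4636

Per-class F1 score (2·TP/(2·TP+FP+FN)):
  9: TP=7, FP=5+6+2=13, FN=0+2+5=7 → 14/34 = 0.41176
  5: TP=13, FP=0+6+4=10, FN=5+3+6=14 → 26/50 = 0.52000
  0: TP=14, FP=2+3+6=11, FN=6+6+6=18 → 28/57 = 0.49123
  7: TP=11, FP=5+6+6=17, FN=2+4+6=12 → 22/51 = 0.43137
Macro-F1 score = mean = (0.41176 + 0.52000 + 0.49123 + 0.43137) / 4 = 0.4636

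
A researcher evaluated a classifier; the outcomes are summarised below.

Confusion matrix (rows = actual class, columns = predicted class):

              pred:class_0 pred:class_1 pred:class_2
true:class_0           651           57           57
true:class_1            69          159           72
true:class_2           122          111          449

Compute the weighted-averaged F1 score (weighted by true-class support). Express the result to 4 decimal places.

0.7201

Per-class F1 score (2·TP/(2·TP+FP+FN)):
  class_0: TP=651, FP=69+122=191, FN=57+57=114 → 1302/1607 = 0.81021
  class_1: TP=159, FP=57+111=168, FN=69+72=141 → 318/627 = 0.50718
  class_2: TP=449, FP=57+72=129, FN=122+111=233 → 898/1260 = 0.71270
Weighted-F1 score = Σ (supportᵢ/N)·F1 scoreᵢ with N=1747: (765/1747)·0.81021 + (300/1747)·0.50718 + (682/1747)·0.71270 = 0.7201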